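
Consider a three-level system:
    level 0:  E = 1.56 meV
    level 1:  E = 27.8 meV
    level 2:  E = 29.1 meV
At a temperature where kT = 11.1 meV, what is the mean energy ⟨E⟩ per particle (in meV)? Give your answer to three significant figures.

5.61 meV

Eᵢ/kT = 0.14054, 2.5045, 2.6216.
Z = Σ e^(−Eᵢ/kT) = e^(−0.14054) + e^(−2.5045) + e^(−2.6216) = 0.86889 + 0.081716 + 0.072686 = 1.0233.
⟨E⟩ = Σ Eᵢ e^(−Eᵢ/kT) / Z = (1.56·0.86889 + 27.8·0.081716 + 29.1·0.072686) / 1.0233 = 5.61 meV.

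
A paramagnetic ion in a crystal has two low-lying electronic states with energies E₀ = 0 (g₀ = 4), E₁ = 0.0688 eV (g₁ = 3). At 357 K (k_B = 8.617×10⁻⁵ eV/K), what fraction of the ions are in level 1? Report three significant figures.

k_BT = 8.617×10⁻⁵ × 357 K = 0.030763 eV.
Eᵢ/kT = 0, 2.2365.
Z = Σ gᵢe^(−Eᵢ/kT) = 4·e^(−0) + 3·e^(−2.2365) = 4.0000 + 0.32050 = 4.3205.
P₁ = g₁ e^(−E₁/kT) / Z = 0.32050/4.3205 = 0.0742.

0.0742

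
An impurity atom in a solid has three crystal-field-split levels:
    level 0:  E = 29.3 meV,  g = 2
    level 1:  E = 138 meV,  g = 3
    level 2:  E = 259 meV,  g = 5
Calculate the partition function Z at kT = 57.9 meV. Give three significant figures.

Z = 1.54

Eᵢ/kT = 0.50604, 2.3834, 4.4732.
Z = Σ gᵢe^(−Eᵢ/kT) = 2·e^(−0.50604) + 3·e^(−2.3834) + 5·e^(−4.4732) = 1.2058 + 0.27671 + 0.057054 = 1.5396.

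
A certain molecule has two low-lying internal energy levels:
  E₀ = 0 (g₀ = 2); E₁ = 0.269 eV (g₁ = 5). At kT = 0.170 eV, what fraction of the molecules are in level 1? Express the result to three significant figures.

Eᵢ/kT = 0, 1.5824.
Z = Σ gᵢe^(−Eᵢ/kT) = 2·e^(−0) + 5·e^(−1.5824) = 2.0000 + 1.0274 = 3.0274.
P₁ = g₁ e^(−E₁/kT) / Z = 1.0274/3.0274 = 0.339.

0.339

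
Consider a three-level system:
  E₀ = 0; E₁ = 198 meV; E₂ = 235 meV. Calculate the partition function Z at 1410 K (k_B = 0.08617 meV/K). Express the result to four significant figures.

k_BT = 0.08617 × 1410 K = 121.500 meV.
Eᵢ/kT = 0, 1.62963, 1.93416.
Z = Σ e^(−Eᵢ/kT) = e^(−0) + e^(−1.62963) + e^(−1.93416) = 1.00000 + 0.196002 + 0.144546 = 1.34055.

Z = 1.341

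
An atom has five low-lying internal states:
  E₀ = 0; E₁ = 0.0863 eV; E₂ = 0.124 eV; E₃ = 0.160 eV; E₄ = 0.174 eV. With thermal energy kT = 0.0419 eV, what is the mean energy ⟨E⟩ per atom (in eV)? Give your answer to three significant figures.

Eᵢ/kT = 0, 2.0597, 2.9594, 3.8186, 4.1527.
Z = Σ e^(−Eᵢ/kT) = e^(−0) + e^(−2.0597) + e^(−2.9594) + e^(−3.8186) + e^(−4.1527) = 1.0000 + 0.12749 + 0.051850 + 0.021959 + 0.015722 = 1.2170.
⟨E⟩ = Σ Eᵢ e^(−Eᵢ/kT) / Z = (0·1.0000 + 0.0863·0.12749 + 0.124·0.051850 + 0.160·0.021959 + 0.174·0.015722) / 1.2170 = 0.0195 eV.

0.0195 eV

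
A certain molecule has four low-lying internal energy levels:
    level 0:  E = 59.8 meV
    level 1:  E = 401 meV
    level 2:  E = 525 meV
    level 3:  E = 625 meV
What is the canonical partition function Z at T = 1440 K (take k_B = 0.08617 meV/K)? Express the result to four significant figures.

k_BT = 0.08617 × 1440 K = 124.085 meV.
Eᵢ/kT = 0.481928, 3.23166, 4.23097, 5.03687.
Z = Σ e^(−Eᵢ/kT) = e^(−0.481928) + e^(−3.23166) + e^(−4.23097) + e^(−5.03687) = 0.617592 + 0.0394919 + 0.0145383 + 0.00649404 = 0.678116.

Z = 0.6781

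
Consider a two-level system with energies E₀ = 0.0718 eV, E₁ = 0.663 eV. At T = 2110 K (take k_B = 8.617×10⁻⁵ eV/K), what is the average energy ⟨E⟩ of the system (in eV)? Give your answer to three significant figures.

k_BT = 8.617×10⁻⁵ × 2110 K = 0.18182 eV.
Eᵢ/kT = 0.39490, 3.6465.
Z = Σ e^(−Eᵢ/kT) = e^(−0.39490) + e^(−3.6465) = 0.67375 + 0.026082 = 0.69983.
⟨E⟩ = Σ Eᵢ e^(−Eᵢ/kT) / Z = (0.0718·0.67375 + 0.663·0.026082) / 0.69983 = 0.0938 eV.

0.0938 eV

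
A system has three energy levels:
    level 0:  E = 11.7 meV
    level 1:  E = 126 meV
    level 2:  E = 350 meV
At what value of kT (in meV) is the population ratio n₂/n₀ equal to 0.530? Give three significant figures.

n₂/n₀ = exp[−(E₂−E₀)/kT] = 0.530.
⇒ (E₂−E₀)/kT = ln(1/0.530) = ln(1.8868) = 0.63488.
kT = 338.3 meV / 0.63488 = 533 meV.

533 meV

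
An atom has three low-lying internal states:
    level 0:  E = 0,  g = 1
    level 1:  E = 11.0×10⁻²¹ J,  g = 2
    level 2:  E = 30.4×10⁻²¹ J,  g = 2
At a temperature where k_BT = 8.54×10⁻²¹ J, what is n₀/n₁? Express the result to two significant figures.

n₀/n₁ = (g₀/g₁) exp[−(E₀−E₁)/kT] = (1/2) × exp(−(-11.0 ×10⁻²¹ J)/(8.54 ×10⁻²¹ J)) = (1/2) × exp(1.288) = 1.8.

1.8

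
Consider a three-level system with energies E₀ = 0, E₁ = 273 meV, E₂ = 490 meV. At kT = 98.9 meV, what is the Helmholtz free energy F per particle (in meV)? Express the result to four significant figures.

-6.721 meV

Eᵢ/kT = 0, 2.76036, 4.95450.
Z = Σ e^(−Eᵢ/kT) = e^(−0) + e^(−2.76036) + e^(−4.95450) = 1.00000 + 0.0632690 + 0.00705161 = 1.07032.
F = −kT ln Z = −98.9 × ln(1.07032) = −98.9 × 0.0679577 = -6.721 meV.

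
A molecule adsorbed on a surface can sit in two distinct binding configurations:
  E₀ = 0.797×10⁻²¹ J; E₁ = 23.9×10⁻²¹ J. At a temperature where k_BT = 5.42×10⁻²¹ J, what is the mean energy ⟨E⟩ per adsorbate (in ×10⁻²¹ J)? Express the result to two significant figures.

Eᵢ/kT = 0.1470, 4.410.
Z = Σ e^(−Eᵢ/kT) = e^(−0.1470) + e^(−4.410) = 0.8633 + 0.01216 = 0.8755.
⟨E⟩ = Σ Eᵢ e^(−Eᵢ/kT) / Z = (0.797·0.8633 + 23.9·0.01216) / 0.8755 = 1.1 ×10⁻²¹ J.

1.1 ×10⁻²¹ J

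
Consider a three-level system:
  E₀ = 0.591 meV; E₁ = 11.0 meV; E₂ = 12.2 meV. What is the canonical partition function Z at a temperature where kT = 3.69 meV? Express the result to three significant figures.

Z = 0.939

Eᵢ/kT = 0.16016, 2.9810, 3.3062.
Z = Σ e^(−Eᵢ/kT) = e^(−0.16016) + e^(−2.9810) + e^(−3.3062) = 0.85201 + 0.050742 + 0.036655 = 0.93941.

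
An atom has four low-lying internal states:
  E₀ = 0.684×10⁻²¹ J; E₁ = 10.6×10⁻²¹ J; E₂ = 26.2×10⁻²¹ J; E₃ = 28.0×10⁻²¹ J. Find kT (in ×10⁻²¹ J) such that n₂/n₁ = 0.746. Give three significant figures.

n₂/n₁ = exp[−(E₂−E₁)/kT] = 0.746.
⇒ (E₂−E₁)/kT = ln(1/0.746) = ln(1.3405) = 0.29304.
kT = 15.6 ×10⁻²¹ J / 0.29304 = 53.2 ×10⁻²¹ J.

53.2 ×10⁻²¹ J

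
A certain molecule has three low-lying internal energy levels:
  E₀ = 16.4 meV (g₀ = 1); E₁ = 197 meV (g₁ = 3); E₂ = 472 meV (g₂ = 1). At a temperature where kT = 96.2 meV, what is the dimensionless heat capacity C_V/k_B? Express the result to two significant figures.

0.86

Eᵢ/kT = 0.1705, 2.048, 4.906.
Z = Σ gᵢe^(−Eᵢ/kT) = 1·e^(−0.1705) + 3·e^(−2.048) + 1·e^(−4.906) = 0.8432 + 0.3870 + 0.007402 = 1.238.
⟨E⟩ = 75.57 meV, ⟨E²⟩ = 13650 meV².
C_V/k_B = (⟨E²⟩ − ⟨E⟩²)/(kT)² = (13650 − 5711)/9254 = 0.86.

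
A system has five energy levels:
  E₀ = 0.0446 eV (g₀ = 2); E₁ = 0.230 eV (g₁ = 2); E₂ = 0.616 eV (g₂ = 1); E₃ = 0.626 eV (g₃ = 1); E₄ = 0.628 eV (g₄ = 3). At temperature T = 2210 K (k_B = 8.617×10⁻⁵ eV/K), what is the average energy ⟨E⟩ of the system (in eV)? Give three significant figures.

0.137 eV

k_BT = 8.617×10⁻⁵ × 2210 K = 0.19044 eV.
Eᵢ/kT = 0.23419, 1.2077, 3.2346, 3.2871, 3.2976.
Z = Σ gᵢe^(−Eᵢ/kT) = 2·e^(−0.23419) + 2·e^(−1.2077) + 1·e^(−3.2346) + 1·e^(−3.2871) + 3·e^(−3.2976) = 1.5824 + 0.59777 + 0.039376 + 0.037362 + 0.11092 = 2.3678.
⟨E⟩ = Σ Eᵢ gᵢe^(−Eᵢ/kT) / Z = (0.0446·1.5824 + 0.230·0.59777 + 0.616·0.039376 + 0.626·0.037362 + 0.628·0.11092) / 2.3678 = 0.137 eV.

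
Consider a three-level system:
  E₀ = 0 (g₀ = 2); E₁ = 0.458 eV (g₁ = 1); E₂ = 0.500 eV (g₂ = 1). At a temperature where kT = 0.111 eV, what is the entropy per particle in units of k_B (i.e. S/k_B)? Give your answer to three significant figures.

Eᵢ/kT = 0, 4.1261, 4.5045.
Z = Σ gᵢe^(−Eᵢ/kT) = 2·e^(−0) + 1·e^(−4.1261) + 1·e^(−4.5045) = 2.0000 + 0.016146 + 0.011059 = 2.0272.
⟨E⟩ = Σ EᵢPᵢ = 0.0063755 eV.
S/k_B = ln Z + ⟨E⟩/kT = ln(2.0272) + 0.0063755/0.111 = 0.70666 + 0.057437 = 0.764.

0.764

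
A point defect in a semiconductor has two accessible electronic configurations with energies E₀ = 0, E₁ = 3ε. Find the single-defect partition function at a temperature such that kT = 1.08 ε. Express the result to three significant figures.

Z = 1.06

Eᵢ/kT = 0, 2.7778.
Z = Σ e^(−Eᵢ/kT) = e^(−0) + e^(−2.7778) = 1.0000 + 0.062175 = 1.0622.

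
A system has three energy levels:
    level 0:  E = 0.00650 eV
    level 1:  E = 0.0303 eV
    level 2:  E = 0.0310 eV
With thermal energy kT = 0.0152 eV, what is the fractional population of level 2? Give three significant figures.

Eᵢ/kT = 0.42763, 1.9934, 2.0395.
Z = Σ e^(−Eᵢ/kT) = e^(−0.42763) + e^(−1.9934) + e^(−2.0395) = 0.65205 + 0.13623 + 0.13009 = 0.91837.
P₂ = e^(−E₂/kT) / Z = 0.13009/0.91837 = 0.142.

0.142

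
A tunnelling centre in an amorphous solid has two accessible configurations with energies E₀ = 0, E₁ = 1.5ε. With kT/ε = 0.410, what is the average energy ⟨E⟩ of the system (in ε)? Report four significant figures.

0.03768 ε

Eᵢ/kT = 0, 3.65854.
Z = Σ e^(−Eᵢ/kT) = e^(−0) + e^(−3.65854) = 1.00000 + 0.0257701 = 1.02577.
⟨E⟩ = Σ Eᵢ e^(−Eᵢ/kT) / Z = (0·1.00000 + 1.5·0.0257701) / 1.02577 = 0.03768 ε.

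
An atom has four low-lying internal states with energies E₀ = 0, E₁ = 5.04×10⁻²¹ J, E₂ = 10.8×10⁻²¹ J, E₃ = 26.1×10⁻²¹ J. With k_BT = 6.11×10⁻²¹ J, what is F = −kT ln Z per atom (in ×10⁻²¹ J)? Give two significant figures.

Eᵢ/kT = 0, 0.8249, 1.768, 4.272.
Z = Σ e^(−Eᵢ/kT) = e^(−0) + e^(−0.8249) + e^(−1.768) + e^(−4.272) = 1.000 + 0.4383 + 0.1707 + 0.01395 = 1.623.
F = −kT ln Z = −6.11 × ln(1.623) = −6.11 × 0.4843 = -3.0 ×10⁻²¹ J.

-3.0 ×10⁻²¹ J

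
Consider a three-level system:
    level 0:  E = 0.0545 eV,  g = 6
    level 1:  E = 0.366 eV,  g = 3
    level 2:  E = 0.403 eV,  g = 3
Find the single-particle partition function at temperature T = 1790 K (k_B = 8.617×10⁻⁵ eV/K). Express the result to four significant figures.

Z = 4.714

k_BT = 8.617×10⁻⁵ × 1790 K = 0.154244 eV.
Eᵢ/kT = 0.353336, 2.37286, 2.61274.
Z = Σ gᵢe^(−Eᵢ/kT) = 6·e^(−0.353336) + 3·e^(−2.37286) + 3·e^(−2.61274) = 4.21405 + 0.279641 + 0.220000 = 4.71369.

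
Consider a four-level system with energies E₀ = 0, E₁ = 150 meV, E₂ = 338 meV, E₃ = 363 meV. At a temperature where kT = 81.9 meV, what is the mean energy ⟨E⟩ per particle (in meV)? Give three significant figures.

28.4 meV

Eᵢ/kT = 0, 1.8315, 4.1270, 4.4322.
Z = Σ e^(−Eᵢ/kT) = e^(−0) + e^(−1.8315) + e^(−4.1270) + e^(−4.4322) = 1.0000 + 0.16017 + 0.016131 + 0.011888 = 1.1882.
⟨E⟩ = Σ Eᵢ e^(−Eᵢ/kT) / Z = (0·1.0000 + 150·0.16017 + 338·0.016131 + 363·0.011888) / 1.1882 = 28.4 meV.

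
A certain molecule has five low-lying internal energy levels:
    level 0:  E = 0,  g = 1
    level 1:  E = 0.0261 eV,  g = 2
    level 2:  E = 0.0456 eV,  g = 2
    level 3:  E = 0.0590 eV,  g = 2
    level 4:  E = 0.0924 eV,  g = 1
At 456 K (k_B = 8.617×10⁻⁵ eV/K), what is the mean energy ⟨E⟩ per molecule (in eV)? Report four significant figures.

k_BT = 8.617×10⁻⁵ × 456 K = 0.0392935 eV.
Eᵢ/kT = 0, 0.664232, 1.16050, 1.50152, 2.35153.
Z = Σ gᵢe^(−Eᵢ/kT) = 1·e^(−0) + 2·e^(−0.664232) + 2·e^(−1.16050) + 2·e^(−1.50152) + 1·e^(−2.35153) = 1.00000 + 1.02934 + 0.626659 + 0.445583 + 0.0952234 = 3.19681.
⟨E⟩ = Σ Eᵢ gᵢe^(−Eᵢ/kT) / Z = (0·1.00000 + 0.0261·1.02934 + 0.0456·0.626659 + 0.0590·0.445583 + 0.0924·0.0952234) / 3.19681 = 0.02832 eV.

0.02832 eV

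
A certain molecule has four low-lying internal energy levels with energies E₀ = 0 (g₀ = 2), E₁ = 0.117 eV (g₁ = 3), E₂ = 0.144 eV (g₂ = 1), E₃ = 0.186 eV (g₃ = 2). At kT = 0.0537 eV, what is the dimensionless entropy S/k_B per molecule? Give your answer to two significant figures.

1.4

Eᵢ/kT = 0, 2.179, 2.682, 3.464.
Z = Σ gᵢe^(−Eᵢ/kT) = 2·e^(−0) + 3·e^(−2.179) + 1·e^(−2.682) + 2·e^(−3.464) = 2.000 + 0.3395 + 0.06843 + 0.06261 = 2.471.
⟨E⟩ = Σ EᵢPᵢ = 0.02478 eV.
S/k_B = ln Z + ⟨E⟩/kT = ln(2.471) + 0.02478/0.0537 = 0.9046 + 0.4615 = 1.4.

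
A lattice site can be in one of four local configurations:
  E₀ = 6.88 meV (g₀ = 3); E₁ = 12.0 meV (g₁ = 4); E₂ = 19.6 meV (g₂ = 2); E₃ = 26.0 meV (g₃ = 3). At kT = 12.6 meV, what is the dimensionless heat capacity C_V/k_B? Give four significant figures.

Eᵢ/kT = 0.546032, 0.952381, 1.55556, 2.06349.
Z = Σ gᵢe^(−Eᵢ/kT) = 3·e^(−0.546032) + 4·e^(−0.952381) + 2·e^(−1.55556) + 3·e^(−2.06349) = 1.73773 + 1.54329 + 0.422142 + 0.381030 = 4.08419.
⟨E⟩ = 11.9132 meV, ⟨E²⟩ = 177.326 meV².
C_V/k_B = (⟨E²⟩ − ⟨E⟩²)/(kT)² = (177.326 − 141.924)/158.760 = 0.2230.

0.2230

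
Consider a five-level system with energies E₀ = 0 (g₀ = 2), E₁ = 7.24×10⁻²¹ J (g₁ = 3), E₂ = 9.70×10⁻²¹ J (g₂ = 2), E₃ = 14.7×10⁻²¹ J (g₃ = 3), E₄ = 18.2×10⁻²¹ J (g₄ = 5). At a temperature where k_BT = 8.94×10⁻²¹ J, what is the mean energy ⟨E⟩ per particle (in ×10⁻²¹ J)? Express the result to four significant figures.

6.985 ×10⁻²¹ J

Eᵢ/kT = 0, 0.809843, 1.08501, 1.64430, 2.03579.
Z = Σ gᵢe^(−Eᵢ/kT) = 2·e^(−0) + 3·e^(−0.809843) + 2·e^(−1.08501) + 3·e^(−1.64430) + 5·e^(−2.03579) = 2.00000 + 1.33478 + 0.675797 + 0.579443 + 0.652886 = 5.24291.
⟨E⟩ = Σ Eᵢ gᵢe^(−Eᵢ/kT) / Z = (0·2.00000 + 7.24·1.33478 + 9.70·0.675797 + 14.7·0.579443 + 18.2·0.652886) / 5.24291 = 6.985 ×10⁻²¹ J.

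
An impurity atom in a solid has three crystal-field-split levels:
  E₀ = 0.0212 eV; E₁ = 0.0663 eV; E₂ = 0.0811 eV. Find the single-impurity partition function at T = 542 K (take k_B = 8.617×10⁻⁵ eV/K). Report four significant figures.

k_BT = 8.617×10⁻⁵ × 542 K = 0.0467041 eV.
Eᵢ/kT = 0.453922, 1.41958, 1.73646.
Z = Σ e^(−Eᵢ/kT) = e^(−0.453922) + e^(−1.41958) + e^(−1.73646) = 0.635132 + 0.241816 + 0.176143 = 1.05309.

Z = 1.053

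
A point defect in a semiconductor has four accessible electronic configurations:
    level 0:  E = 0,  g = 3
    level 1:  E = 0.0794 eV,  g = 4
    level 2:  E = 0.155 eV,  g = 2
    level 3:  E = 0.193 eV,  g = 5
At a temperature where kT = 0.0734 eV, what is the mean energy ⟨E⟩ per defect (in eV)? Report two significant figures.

0.043 eV

Eᵢ/kT = 0, 1.082, 2.112, 2.629.
Z = Σ gᵢe^(−Eᵢ/kT) = 3·e^(−0) + 4·e^(−1.082) + 2·e^(−2.112) + 5·e^(−2.629) = 3.000 + 1.356 + 0.2420 + 0.3608 = 4.959.
⟨E⟩ = Σ Eᵢ gᵢe^(−Eᵢ/kT) / Z = (0·3.000 + 0.0794·1.356 + 0.155·0.2420 + 0.193·0.3608) / 4.959 = 0.043 eV.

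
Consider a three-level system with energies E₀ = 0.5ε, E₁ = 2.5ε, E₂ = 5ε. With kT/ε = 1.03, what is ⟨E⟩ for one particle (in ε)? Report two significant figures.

0.80 ε

Eᵢ/kT = 0.4854, 2.427, 4.854.
Z = Σ e^(−Eᵢ/kT) = e^(−0.4854) + e^(−2.427) + e^(−4.854) = 0.6155 + 0.08830 + 0.007797 = 0.7116.
⟨E⟩ = Σ Eᵢ e^(−Eᵢ/kT) / Z = (0.5·0.6155 + 2.5·0.08830 + 5·0.007797) / 0.7116 = 0.80 ε.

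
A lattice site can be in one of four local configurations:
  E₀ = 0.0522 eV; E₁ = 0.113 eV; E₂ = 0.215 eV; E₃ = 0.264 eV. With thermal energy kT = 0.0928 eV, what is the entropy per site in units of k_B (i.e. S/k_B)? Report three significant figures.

Eᵢ/kT = 0.56250, 1.2177, 2.3168, 2.8448.
Z = Σ e^(−Eᵢ/kT) = e^(−0.56250) + e^(−1.2177) + e^(−2.3168) + e^(−2.8448) = 0.56978 + 0.29591 + 0.098589 + 0.058146 = 1.0224.
⟨E⟩ = Σ EᵢPᵢ = 0.097543 eV.
S/k_B = ln Z + ⟨E⟩/kT = ln(1.0224) + 0.097543/0.0928 = 0.022153 + 1.0511 = 1.07.

1.07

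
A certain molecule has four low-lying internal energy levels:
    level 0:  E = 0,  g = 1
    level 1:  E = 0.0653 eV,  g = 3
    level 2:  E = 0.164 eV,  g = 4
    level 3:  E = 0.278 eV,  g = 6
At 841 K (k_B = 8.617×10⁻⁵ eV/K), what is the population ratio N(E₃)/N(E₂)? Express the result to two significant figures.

k_BT = 8.617×10⁻⁵ × 841 K = 0.07247 eV.
n₃/n₂ = (g₃/g₂) exp[−(E₃−E₂)/kT] = (6/4) × exp(−(0.114 eV)/(0.07247 eV)) = (6/4) × exp(-1.573) = 0.31.

0.31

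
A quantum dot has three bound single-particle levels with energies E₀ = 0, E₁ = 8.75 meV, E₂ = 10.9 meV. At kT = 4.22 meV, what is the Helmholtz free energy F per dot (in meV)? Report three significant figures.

Eᵢ/kT = 0, 2.0735, 2.5829.
Z = Σ e^(−Eᵢ/kT) = e^(−0) + e^(−2.0735) + e^(−2.5829) = 1.0000 + 0.12574 + 0.075555 = 1.2013.
F = −kT ln Z = −4.22 × ln(1.2013) = −4.22 × 0.18340 = -0.774 meV.

-0.774 meV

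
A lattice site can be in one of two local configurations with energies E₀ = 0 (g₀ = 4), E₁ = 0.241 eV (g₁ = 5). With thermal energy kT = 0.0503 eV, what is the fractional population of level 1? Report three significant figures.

Eᵢ/kT = 0, 4.7913.
Z = Σ gᵢe^(−Eᵢ/kT) = 4·e^(−0) + 5·e^(−4.7913) = 4.0000 + 0.041508 = 4.0415.
P₁ = g₁ e^(−E₁/kT) / Z = 0.041508/4.0415 = 0.0103.

0.0103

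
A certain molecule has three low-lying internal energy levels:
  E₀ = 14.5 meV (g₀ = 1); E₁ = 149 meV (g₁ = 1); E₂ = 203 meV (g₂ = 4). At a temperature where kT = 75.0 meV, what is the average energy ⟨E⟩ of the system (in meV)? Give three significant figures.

70.5 meV

Eᵢ/kT = 0.19333, 1.9867, 2.7067.
Z = Σ gᵢe^(−Eᵢ/kT) = 1·e^(−0.19333) + 1·e^(−1.9867) + 4·e^(−2.7067) = 0.82421 + 0.13715 + 0.26703 = 1.2284.
⟨E⟩ = Σ Eᵢ gᵢe^(−Eᵢ/kT) / Z = (14.5·0.82421 + 149·0.13715 + 203·0.26703) / 1.2284 = 70.5 meV.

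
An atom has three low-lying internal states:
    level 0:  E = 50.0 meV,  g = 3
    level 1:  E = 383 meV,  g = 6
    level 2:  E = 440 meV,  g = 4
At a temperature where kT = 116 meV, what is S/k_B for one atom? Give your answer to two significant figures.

1.7

Eᵢ/kT = 0.4310, 3.302, 3.793.
Z = Σ gᵢe^(−Eᵢ/kT) = 3·e^(−0.4310) + 6·e^(−3.302) + 4·e^(−3.793) = 1.950 + 0.2209 + 0.09011 = 2.261.
⟨E⟩ = Σ EᵢPᵢ = 98.08 meV.
S/k_B = ln Z + ⟨E⟩/kT = ln(2.261) + 98.08/116 = 0.8158 + 0.8455 = 1.7.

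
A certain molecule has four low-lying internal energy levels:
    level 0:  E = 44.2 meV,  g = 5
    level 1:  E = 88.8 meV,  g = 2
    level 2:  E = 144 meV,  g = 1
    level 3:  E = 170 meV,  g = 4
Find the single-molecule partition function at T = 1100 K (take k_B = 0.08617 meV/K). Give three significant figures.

Z = 4.80

k_BT = 0.08617 × 1100 K = 94.787 meV.
Eᵢ/kT = 0.46631, 0.93684, 1.5192, 1.7935.
Z = Σ gᵢe^(−Eᵢ/kT) = 5·e^(−0.46631) + 2·e^(−0.93684) + 1·e^(−1.5192) + 4·e^(−1.7935) = 3.1366 + 0.78373 + 0.21889 + 0.66551 = 4.8047.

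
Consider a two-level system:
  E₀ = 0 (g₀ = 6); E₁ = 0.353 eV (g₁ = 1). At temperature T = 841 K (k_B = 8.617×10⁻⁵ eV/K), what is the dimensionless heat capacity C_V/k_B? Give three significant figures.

0.0302

k_BT = 8.617×10⁻⁵ × 841 K = 0.072469 eV.
Eᵢ/kT = 0, 4.8710.
Z = Σ gᵢe^(−Eᵢ/kT) = 6·e^(−0) + 1·e^(−4.8710) = 6.0000 + 0.0076657 = 6.0077.
⟨E⟩ = 0.00045042 eV, ⟨E²⟩ = 0.00015900 eV².
C_V/k_B = (⟨E²⟩ − ⟨E⟩²)/(kT)² = (0.00015900 − 0.00000020288)/0.0052518 = 0.0302.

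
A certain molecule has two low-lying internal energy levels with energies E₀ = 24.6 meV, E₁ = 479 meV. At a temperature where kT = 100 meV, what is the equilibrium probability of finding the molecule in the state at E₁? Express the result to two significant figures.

0.011

Eᵢ/kT = 0.2460, 4.790.
Z = Σ e^(−Eᵢ/kT) = e^(−0.2460) + e^(−4.790) = 0.7819 + 0.008312 = 0.7902.
P₁ = e^(−E₁/kT) / Z = 0.008312/0.7902 = 0.011.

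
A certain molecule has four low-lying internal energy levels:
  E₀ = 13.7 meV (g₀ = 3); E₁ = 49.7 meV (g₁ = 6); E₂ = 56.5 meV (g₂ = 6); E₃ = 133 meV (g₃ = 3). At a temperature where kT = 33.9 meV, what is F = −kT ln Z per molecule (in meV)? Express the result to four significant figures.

Eᵢ/kT = 0.404130, 1.46608, 1.66667, 3.92330.
Z = Σ gᵢe^(−Eᵢ/kT) = 3·e^(−0.404130) + 6·e^(−1.46608) + 6·e^(−1.66667) + 3·e^(−3.92330) = 2.00267 + 1.38497 + 1.13325 + 0.0593272 = 4.58022.
F = −kT ln Z = −33.9 × ln(4.58022) = −33.9 × 1.52175 = -51.59 meV.

-51.59 meV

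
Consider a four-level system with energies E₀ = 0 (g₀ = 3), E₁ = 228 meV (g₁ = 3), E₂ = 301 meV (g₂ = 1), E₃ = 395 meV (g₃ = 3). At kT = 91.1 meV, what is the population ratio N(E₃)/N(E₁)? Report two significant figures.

n₃/n₁ = (g₃/g₁) exp[−(E₃−E₁)/kT] = (3/3) × exp(−(167 meV)/(91.1 meV)) = (3/3) × exp(-1.833) = 0.16.

0.16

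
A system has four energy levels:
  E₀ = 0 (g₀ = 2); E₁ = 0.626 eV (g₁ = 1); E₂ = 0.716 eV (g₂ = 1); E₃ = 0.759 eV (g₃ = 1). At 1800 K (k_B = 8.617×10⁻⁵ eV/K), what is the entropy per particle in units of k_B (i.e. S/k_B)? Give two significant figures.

k_BT = 8.617×10⁻⁵ × 1800 K = 0.1551 eV.
Eᵢ/kT = 0, 4.036, 4.616, 4.894.
Z = Σ gᵢe^(−Eᵢ/kT) = 2·e^(−0) + 1·e^(−4.036) + 1·e^(−4.616) + 1·e^(−4.894) = 2.000 + 0.01767 + 0.009892 + 0.007491 = 2.035.
⟨E⟩ = Σ EᵢPᵢ = 0.01171 eV.
S/k_B = ln Z + ⟨E⟩/kT = ln(2.035) + 0.01171/0.1551 = 0.7105 + 0.07550 = 0.79.

0.79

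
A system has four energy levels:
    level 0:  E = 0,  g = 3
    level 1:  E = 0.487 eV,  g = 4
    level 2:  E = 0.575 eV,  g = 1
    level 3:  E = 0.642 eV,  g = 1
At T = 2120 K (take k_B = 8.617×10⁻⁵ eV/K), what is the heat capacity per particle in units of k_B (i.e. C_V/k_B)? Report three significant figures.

0.741

k_BT = 8.617×10⁻⁵ × 2120 K = 0.18268 eV.
Eᵢ/kT = 0, 2.6659, 3.1476, 3.5143.
Z = Σ gᵢe^(−Eᵢ/kT) = 3·e^(−0) + 4·e^(−2.6659) + 1·e^(−3.1476) + 1·e^(−3.5143) = 3.0000 + 0.27815 + 0.042955 + 0.029769 = 3.3509.
⟨E⟩ = 0.053499 eV, ⟨E²⟩ = 0.027587 eV².
C_V/k_B = (⟨E²⟩ − ⟨E⟩²)/(kT)² = (0.027587 − 0.0028621)/0.033372 = 0.741.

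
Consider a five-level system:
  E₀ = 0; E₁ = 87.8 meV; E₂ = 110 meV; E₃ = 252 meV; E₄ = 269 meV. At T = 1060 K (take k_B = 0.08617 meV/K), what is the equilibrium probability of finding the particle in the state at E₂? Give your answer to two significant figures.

k_BT = 0.08617 × 1060 K = 91.34 meV.
Eᵢ/kT = 0, 0.9612, 1.204, 2.759, 2.945.
Z = Σ e^(−Eᵢ/kT) = e^(−0) + e^(−0.9612) + e^(−1.204) + e^(−2.759) + e^(−2.945) = 1.000 + 0.3824 + 0.3000 + 0.06336 + 0.05260 = 1.798.
P₂ = e^(−E₂/kT) / Z = 0.3000/1.798 = 0.17.

0.17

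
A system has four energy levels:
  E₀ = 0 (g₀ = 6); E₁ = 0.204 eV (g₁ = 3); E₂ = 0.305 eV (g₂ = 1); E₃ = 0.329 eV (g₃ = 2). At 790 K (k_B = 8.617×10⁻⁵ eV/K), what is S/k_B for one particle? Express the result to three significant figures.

k_BT = 8.617×10⁻⁵ × 790 K = 0.068074 eV.
Eᵢ/kT = 0, 2.9967, 4.4804, 4.8330.
Z = Σ gᵢe^(−Eᵢ/kT) = 6·e^(−0) + 3·e^(−2.9967) + 1·e^(−4.4804) + 2·e^(−4.8330) = 6.0000 + 0.14985 + 0.011329 + 0.015925 = 6.1771.
⟨E⟩ = Σ EᵢPᵢ = 0.0063564 eV.
S/k_B = ln Z + ⟨E⟩/kT = ln(6.1771) + 0.0063564/0.068074 = 1.8208 + 0.093375 = 1.91.

1.91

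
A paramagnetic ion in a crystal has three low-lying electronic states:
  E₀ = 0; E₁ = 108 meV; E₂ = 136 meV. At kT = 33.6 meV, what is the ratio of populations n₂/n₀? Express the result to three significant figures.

n₂/n₀ = exp[−(E₂−E₀)/kT] = exp(−(136 meV)/(33.6 meV)) = exp(-4.0476) = 0.0175.

0.0175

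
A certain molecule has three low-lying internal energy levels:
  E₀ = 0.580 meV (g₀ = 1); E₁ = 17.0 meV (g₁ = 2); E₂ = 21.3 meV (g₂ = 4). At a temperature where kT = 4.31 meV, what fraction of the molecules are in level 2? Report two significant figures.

Eᵢ/kT = 0.1346, 3.944, 4.942.
Z = Σ gᵢe^(−Eᵢ/kT) = 1·e^(−0.1346) + 2·e^(−3.944) + 4·e^(−4.942) = 0.8741 + 0.03874 + 0.02856 = 0.9414.
P₂ = g₂ e^(−E₂/kT) / Z = 0.02856/0.9414 = 0.030.

0.030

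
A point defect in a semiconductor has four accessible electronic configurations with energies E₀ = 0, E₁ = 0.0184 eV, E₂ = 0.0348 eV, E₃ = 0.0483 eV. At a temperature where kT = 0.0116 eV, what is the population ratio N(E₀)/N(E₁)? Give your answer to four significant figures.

4.885

n₀/n₁ = exp[−(E₀−E₁)/kT] = exp(−(-0.0184 eV)/(0.0116 eV)) = exp(1.58621) = 4.885.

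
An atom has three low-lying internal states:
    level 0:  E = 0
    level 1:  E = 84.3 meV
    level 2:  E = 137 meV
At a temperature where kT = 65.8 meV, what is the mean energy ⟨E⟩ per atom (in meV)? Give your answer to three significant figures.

28.9 meV

Eᵢ/kT = 0, 1.2812, 2.0821.
Z = Σ e^(−Eᵢ/kT) = e^(−0) + e^(−1.2812) + e^(−2.0821) = 1.0000 + 0.27770 + 0.12467 = 1.4024.
⟨E⟩ = Σ Eᵢ e^(−Eᵢ/kT) / Z = (0·1.0000 + 84.3·0.27770 + 137·0.12467) / 1.4024 = 28.9 meV.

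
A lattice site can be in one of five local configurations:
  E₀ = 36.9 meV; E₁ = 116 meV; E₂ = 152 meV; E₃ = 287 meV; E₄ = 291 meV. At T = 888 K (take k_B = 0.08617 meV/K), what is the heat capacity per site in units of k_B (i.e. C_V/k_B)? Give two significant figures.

k_BT = 0.08617 × 888 K = 76.52 meV.
Eᵢ/kT = 0.4822, 1.516, 1.986, 3.751, 3.803.
Z = Σ e^(−Eᵢ/kT) = e^(−0.4822) + e^(−1.516) + e^(−1.986) + e^(−3.751) + e^(−3.803) = 0.6174 + 0.2196 + 0.1372 + 0.02349 + 0.02230 = 1.020.
⟨E⟩ = 80.73 meV, ⟨E²⟩ = 10580 meV².
C_V/k_B = (⟨E²⟩ − ⟨E⟩²)/(kT)² = (10580 − 6517)/5855 = 0.69.

0.69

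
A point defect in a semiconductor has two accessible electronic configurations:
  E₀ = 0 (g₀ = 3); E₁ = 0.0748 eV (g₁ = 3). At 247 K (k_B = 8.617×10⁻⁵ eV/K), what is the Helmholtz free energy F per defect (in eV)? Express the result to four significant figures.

k_BT = 8.617×10⁻⁵ × 247 K = 0.0212840 eV.
Eᵢ/kT = 0, 3.51438.
Z = Σ gᵢe^(−Eᵢ/kT) = 3·e^(−0) + 3·e^(−3.51438) = 3.00000 + 0.0892988 = 3.08930.
F = −kT ln Z = −0.0212840 × ln(3.08930) = −0.0212840 × 1.12794 = -0.02401 eV.

-0.02401 eV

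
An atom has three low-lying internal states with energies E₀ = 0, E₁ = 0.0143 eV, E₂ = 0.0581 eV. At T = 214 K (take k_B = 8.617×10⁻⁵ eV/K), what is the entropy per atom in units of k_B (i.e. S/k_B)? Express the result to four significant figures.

k_BT = 8.617×10⁻⁵ × 214 K = 0.0184404 eV.
Eᵢ/kT = 0, 0.775471, 3.15069.
Z = Σ e^(−Eᵢ/kT) = e^(−0) + e^(−0.775471) + e^(−3.15069) = 1.00000 + 0.460487 + 0.0428226 = 1.50331.
⟨E⟩ = Σ EᵢPᵢ = 0.00603532 eV.
S/k_B = ln Z + ⟨E⟩/kT = ln(1.50331) + 0.00603532/0.0184404 = 0.407669 + 0.327288 = 0.7350.

0.7350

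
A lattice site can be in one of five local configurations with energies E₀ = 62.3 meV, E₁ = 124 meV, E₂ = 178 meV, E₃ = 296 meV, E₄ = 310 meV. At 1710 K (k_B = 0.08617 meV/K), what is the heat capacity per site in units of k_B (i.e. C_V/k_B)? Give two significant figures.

0.32

k_BT = 0.08617 × 1710 K = 147.4 meV.
Eᵢ/kT = 0.4227, 0.8412, 1.208, 2.008, 2.103.
Z = Σ e^(−Eᵢ/kT) = e^(−0.4227) + e^(−0.8412) + e^(−1.208) + e^(−2.008) + e^(−2.103) = 0.6553 + 0.4312 + 0.2988 + 0.1343 + 0.1221 = 1.642.
⟨E⟩ = 137.1 meV, ⟨E²⟩ = 25660 meV².
C_V/k_B = (⟨E²⟩ − ⟨E⟩²)/(kT)² = (25660 − 18800)/21730 = 0.32.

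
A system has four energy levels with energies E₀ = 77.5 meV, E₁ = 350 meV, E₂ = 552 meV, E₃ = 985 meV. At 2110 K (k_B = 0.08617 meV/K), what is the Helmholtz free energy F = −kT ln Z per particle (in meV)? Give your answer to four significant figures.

k_BT = 0.08617 × 2110 K = 181.819 meV.
Eᵢ/kT = 0.426248, 1.92499, 3.03599, 5.41748.
Z = Σ e^(−Eᵢ/kT) = e^(−0.426248) + e^(−1.92499) + e^(−3.03599) + e^(−5.41748) = 0.652954 + 0.145877 + 0.0480271 + 0.00443832 = 0.851296.
F = −kT ln Z = −181.819 × ln(0.851296) = −181.819 × -0.160995 = 29.27 meV.

29.27 meV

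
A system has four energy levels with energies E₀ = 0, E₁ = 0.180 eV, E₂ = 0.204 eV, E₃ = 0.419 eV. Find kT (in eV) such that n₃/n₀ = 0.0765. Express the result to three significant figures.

n₃/n₀ = exp[−(E₃−E₀)/kT] = 0.0765.
⇒ (E₃−E₀)/kT = ln(1/0.0765) = ln(13.072) = 2.5705.
kT = 0.419 eV / 2.5705 = 0.163 eV.

0.163 eV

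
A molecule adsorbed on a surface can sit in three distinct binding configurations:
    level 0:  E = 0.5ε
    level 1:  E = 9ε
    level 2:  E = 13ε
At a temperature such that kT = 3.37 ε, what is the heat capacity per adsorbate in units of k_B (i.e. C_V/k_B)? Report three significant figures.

0.697

Eᵢ/kT = 0.14837, 2.6706, 3.8576.
Z = Σ e^(−Eᵢ/kT) = e^(−0.14837) + e^(−2.6706) + e^(−3.8576) = 0.86211 + 0.069211 + 0.021119 = 0.95244.
⟨E⟩ = 1.3948 ε, ⟨E²⟩ = 9.8597 ε².
C_V/k_B = (⟨E²⟩ − ⟨E⟩²)/(kT)² = (9.8597 − 1.9455)/11.357 = 0.697.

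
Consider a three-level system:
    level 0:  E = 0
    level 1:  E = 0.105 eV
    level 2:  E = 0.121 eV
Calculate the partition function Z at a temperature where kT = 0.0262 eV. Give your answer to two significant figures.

Z = 1.0

Eᵢ/kT = 0, 4.008, 4.618.
Z = Σ e^(−Eᵢ/kT) = e^(−0) + e^(−4.008) + e^(−4.618) = 1.000 + 0.01817 + 0.009873 = 1.028.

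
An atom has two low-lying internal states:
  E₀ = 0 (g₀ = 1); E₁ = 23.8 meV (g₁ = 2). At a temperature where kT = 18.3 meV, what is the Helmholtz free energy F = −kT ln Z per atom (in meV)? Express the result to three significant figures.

-7.96 meV

Eᵢ/kT = 0, 1.3005.
Z = Σ gᵢe^(−Eᵢ/kT) = 1·e^(−0) + 2·e^(−1.3005) = 1.0000 + 0.54479 = 1.5448.
F = −kT ln Z = −18.3 × ln(1.5448) = −18.3 × 0.43489 = -7.96 meV.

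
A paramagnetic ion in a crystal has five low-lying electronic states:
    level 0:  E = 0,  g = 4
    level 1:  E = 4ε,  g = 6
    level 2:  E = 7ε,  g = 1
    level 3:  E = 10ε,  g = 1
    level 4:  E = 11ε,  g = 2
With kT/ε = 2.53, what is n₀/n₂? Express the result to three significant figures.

63.6

n₀/n₂ = (g₀/g₂) exp[−(E₀−E₂)/kT] = (4/1) × exp(−(-7ε)/(2.53ε)) = (4/1) × exp(2.7668) = 63.6.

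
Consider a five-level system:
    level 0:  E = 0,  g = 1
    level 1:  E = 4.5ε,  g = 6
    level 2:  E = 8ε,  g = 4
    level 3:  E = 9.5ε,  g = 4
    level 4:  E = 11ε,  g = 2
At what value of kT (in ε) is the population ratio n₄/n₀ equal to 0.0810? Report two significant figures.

n₄/n₀ = (g₄/g₀) exp[−(E₄−E₀)/kT] = 0.0810.
⇒ (E₄−E₀)/kT = ln((2/1)/0.0810) = ln(24.69) = 3.206.
kT = 11ε / 3.206 = 3.4 ε.

3.4 ε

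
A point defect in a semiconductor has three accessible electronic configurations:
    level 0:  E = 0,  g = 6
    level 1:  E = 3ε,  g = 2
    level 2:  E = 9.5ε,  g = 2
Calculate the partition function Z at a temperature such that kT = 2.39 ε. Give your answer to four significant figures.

Eᵢ/kT = 0, 1.25523, 3.97490.
Z = Σ gᵢe^(−Eᵢ/kT) = 6·e^(−0) + 2·e^(−1.25523) + 2·e^(−3.97490) = 6.00000 + 0.570021 + 0.0375624 = 6.60758.

Z = 6.608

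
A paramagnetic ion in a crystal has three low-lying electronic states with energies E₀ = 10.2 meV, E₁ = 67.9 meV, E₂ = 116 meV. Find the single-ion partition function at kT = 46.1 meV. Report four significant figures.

Z = 1.112

Eᵢ/kT = 0.221258, 1.47289, 2.51627.
Z = Σ e^(−Eᵢ/kT) = e^(−0.221258) + e^(−1.47289) + e^(−2.51627) = 0.801510 + 0.229262 + 0.0807603 = 1.11153.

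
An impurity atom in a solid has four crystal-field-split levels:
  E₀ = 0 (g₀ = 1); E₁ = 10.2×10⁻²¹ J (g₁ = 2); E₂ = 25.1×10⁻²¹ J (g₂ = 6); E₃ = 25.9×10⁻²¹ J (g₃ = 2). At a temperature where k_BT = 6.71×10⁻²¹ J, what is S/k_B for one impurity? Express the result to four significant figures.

1.322

Eᵢ/kT = 0, 1.52012, 3.74069, 3.85991.
Z = Σ gᵢe^(−Eᵢ/kT) = 1·e^(−0) + 2·e^(−1.52012) + 6·e^(−3.74069) + 2·e^(−3.85991) = 1.00000 + 0.437371 + 0.142426 + 0.0421398 = 1.62194.
⟨E⟩ = Σ EᵢPᵢ = 5.62752 ×10⁻²¹ J.
S/k_B = ln Z + ⟨E⟩/kT = ln(1.62194) + 5.62752/6.71 = 0.483623 + 0.838677 = 1.322.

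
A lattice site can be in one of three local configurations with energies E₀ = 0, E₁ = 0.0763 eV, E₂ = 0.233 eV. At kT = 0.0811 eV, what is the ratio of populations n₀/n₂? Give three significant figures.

n₀/n₂ = exp[−(E₀−E₂)/kT] = exp(−(-0.233 eV)/(0.0811 eV)) = exp(2.8730) = 17.7.

17.7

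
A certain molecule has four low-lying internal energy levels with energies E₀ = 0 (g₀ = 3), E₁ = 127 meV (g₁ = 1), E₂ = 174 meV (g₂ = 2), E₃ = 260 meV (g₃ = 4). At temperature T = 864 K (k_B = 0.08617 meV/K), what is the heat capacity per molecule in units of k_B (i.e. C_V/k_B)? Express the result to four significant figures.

k_BT = 0.08617 × 864 K = 74.4509 meV.
Eᵢ/kT = 0, 1.70582, 2.33711, 3.49223.
Z = Σ gᵢe^(−Eᵢ/kT) = 3·e^(−0) + 1·e^(−1.70582) + 2·e^(−2.33711) + 4·e^(−3.49223) = 3.00000 + 0.181623 + 0.193213 + 0.121732 = 3.49657.
⟨E⟩ = 25.2635 meV, ⟨E²⟩ = 4864.25 meV².
C_V/k_B = (⟨E²⟩ − ⟨E⟩²)/(kT)² = (4864.25 − 638.244)/5542.94 = 0.7624.

0.7624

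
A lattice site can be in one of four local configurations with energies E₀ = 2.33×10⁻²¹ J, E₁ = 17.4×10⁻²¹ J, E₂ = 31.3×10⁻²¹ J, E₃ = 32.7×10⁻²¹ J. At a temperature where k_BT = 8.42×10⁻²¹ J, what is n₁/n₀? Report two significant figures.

0.17

n₁/n₀ = exp[−(E₁−E₀)/kT] = exp(−(15.07 ×10⁻²¹ J)/(8.42 ×10⁻²¹ J)) = exp(-1.790) = 0.17.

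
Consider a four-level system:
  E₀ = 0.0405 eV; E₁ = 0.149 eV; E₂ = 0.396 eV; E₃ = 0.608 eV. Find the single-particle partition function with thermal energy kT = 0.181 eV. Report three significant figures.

Z = 1.39

Eᵢ/kT = 0.22376, 0.82320, 2.1878, 3.3591.
Z = Σ e^(−Eᵢ/kT) = e^(−0.22376) + e^(−0.82320) + e^(−2.1878) + e^(−3.3591) = 0.79951 + 0.43902 + 0.11216 + 0.034767 = 1.3855.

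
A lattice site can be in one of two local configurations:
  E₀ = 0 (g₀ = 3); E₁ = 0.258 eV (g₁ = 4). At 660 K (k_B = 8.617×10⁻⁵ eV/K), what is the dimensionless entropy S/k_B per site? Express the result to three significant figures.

1.18

k_BT = 8.617×10⁻⁵ × 660 K = 0.056872 eV.
Eᵢ/kT = 0, 4.5365.
Z = Σ gᵢe^(−Eᵢ/kT) = 3·e^(−0) + 4·e^(−4.5365) = 3.0000 + 0.042843 = 3.0428.
⟨E⟩ = Σ EᵢPᵢ = 0.0036327 eV.
S/k_B = ln Z + ⟨E⟩/kT = ln(3.0428) + 0.0036327/0.056872 = 1.1128 + 0.063875 = 1.18.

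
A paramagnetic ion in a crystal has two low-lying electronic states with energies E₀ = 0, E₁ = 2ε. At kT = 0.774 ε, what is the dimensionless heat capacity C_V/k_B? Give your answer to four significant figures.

0.4357

Eᵢ/kT = 0, 2.58398.
Z = Σ e^(−Eᵢ/kT) = e^(−0) + e^(−2.58398) = 1.00000 + 0.0754730 = 1.07547.
⟨E⟩ = 0.140354 ε, ⟨E²⟩ = 0.280707 ε².
C_V/k_B = (⟨E²⟩ − ⟨E⟩²)/(kT)² = (0.280707 − 0.0196992)/0.599076 = 0.4357.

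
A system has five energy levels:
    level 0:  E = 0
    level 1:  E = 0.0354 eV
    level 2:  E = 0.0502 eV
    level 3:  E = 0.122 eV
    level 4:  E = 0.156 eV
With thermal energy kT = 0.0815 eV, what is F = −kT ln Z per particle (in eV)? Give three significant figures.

-0.0766 eV

Eᵢ/kT = 0, 0.43436, 0.61595, 1.4969, 1.9141.
Z = Σ e^(−Eᵢ/kT) = e^(−0) + e^(−0.43436) + e^(−0.61595) + e^(−1.4969) + e^(−1.9141) = 1.0000 + 0.64768 + 0.54013 + 0.22382 + 0.14747 = 2.5591.
F = −kT ln Z = −0.0815 × ln(2.5591) = −0.0815 × 0.93966 = -0.0766 eV.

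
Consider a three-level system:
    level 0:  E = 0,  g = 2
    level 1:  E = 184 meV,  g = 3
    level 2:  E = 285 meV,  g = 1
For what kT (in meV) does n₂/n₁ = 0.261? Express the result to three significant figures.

n₂/n₁ = (g₂/g₁) exp[−(E₂−E₁)/kT] = 0.261.
⇒ (E₂−E₁)/kT = ln((1/3)/0.261) = ln(1.2771) = 0.24459.
kT = 101 meV / 0.24459 = 413 meV.

413 meV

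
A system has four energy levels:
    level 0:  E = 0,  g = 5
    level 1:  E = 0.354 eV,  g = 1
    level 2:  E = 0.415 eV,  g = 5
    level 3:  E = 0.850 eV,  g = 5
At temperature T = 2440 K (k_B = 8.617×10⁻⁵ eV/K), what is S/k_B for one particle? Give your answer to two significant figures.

k_BT = 8.617×10⁻⁵ × 2440 K = 0.2103 eV.
Eᵢ/kT = 0, 1.683, 1.973, 4.042.
Z = Σ gᵢe^(−Eᵢ/kT) = 5·e^(−0) + 1·e^(−1.683) + 5·e^(−1.973) + 5·e^(−4.042) = 5.000 + 0.1858 + 0.6952 + 0.08781 = 5.969.
⟨E⟩ = Σ EᵢPᵢ = 0.07186 eV.
S/k_B = ln Z + ⟨E⟩/kT = ln(5.969) + 0.07186/0.2103 = 1.787 + 0.3417 = 2.1.

2.1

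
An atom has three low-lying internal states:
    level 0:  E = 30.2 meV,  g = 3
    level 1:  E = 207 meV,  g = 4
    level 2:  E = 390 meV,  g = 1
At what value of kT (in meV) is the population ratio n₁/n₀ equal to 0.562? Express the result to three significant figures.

n₁/n₀ = (g₁/g₀) exp[−(E₁−E₀)/kT] = 0.562.
⇒ (E₁−E₀)/kT = ln((4/3)/0.562) = ln(2.3725) = 0.86394.
kT = 176.8 meV / 0.86394 = 205 meV.

205 meV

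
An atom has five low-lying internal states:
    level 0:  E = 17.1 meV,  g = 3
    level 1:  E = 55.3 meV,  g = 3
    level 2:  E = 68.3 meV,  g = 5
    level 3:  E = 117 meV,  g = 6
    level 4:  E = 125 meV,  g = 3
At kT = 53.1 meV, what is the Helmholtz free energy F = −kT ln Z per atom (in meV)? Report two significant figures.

-91 meV

Eᵢ/kT = 0.3220, 1.041, 1.286, 2.203, 2.354.
Z = Σ gᵢe^(−Eᵢ/kT) = 3·e^(−0.3220) + 3·e^(−1.041) + 5·e^(−1.286) + 6·e^(−2.203) + 3·e^(−2.354) = 2.174 + 1.059 + 1.382 + 0.6628 + 0.2850 = 5.563.
F = −kT ln Z = −53.1 × ln(5.563) = −53.1 × 1.716 = -91 meV.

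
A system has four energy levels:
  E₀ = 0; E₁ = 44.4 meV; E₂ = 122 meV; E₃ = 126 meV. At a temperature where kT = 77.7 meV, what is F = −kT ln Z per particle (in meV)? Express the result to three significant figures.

Eᵢ/kT = 0, 0.57143, 1.5701, 1.6216.
Z = Σ e^(−Eᵢ/kT) = e^(−0) + e^(−0.57143) + e^(−1.5701) + e^(−1.6216) = 1.0000 + 0.56472 + 0.20802 + 0.19758 = 1.9703.
F = −kT ln Z = −77.7 × ln(1.9703) = −77.7 × 0.67819 = -52.7 meV.

-52.7 meV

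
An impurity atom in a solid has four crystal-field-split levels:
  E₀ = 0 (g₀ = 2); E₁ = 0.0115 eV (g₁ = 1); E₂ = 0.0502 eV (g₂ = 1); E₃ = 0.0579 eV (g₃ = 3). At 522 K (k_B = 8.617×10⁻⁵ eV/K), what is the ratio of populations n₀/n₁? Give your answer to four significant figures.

k_BT = 8.617×10⁻⁵ × 522 K = 0.0449807 eV.
n₀/n₁ = (g₀/g₁) exp[−(E₀−E₁)/kT] = (2/1) × exp(−(-0.0115 eV)/(0.0449807 eV)) = (2/1) × exp(0.255665) = 2.583.

2.583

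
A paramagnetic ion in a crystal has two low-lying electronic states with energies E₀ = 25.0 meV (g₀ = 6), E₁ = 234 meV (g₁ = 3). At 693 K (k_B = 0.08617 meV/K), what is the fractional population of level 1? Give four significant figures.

0.01488

k_BT = 0.08617 × 693 K = 59.7158 meV.
Eᵢ/kT = 0.418650, 3.91856.
Z = Σ gᵢe^(−Eᵢ/kT) = 6·e^(−0.418650) + 3·e^(−3.91856) = 3.94761 + 0.0596091 = 4.00722.
P₁ = g₁ e^(−E₁/kT) / Z = 0.0596091/4.00722 = 0.01488.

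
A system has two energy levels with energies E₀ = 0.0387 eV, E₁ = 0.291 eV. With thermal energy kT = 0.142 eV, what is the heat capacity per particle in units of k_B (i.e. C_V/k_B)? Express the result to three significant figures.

0.391

Eᵢ/kT = 0.27254, 2.0493.
Z = Σ e^(−Eᵢ/kT) = e^(−0.27254) + e^(−2.0493) = 0.76144 + 0.12883 = 0.89027.
⟨E⟩ = 0.075210 eV, ⟨E²⟩ = 0.013535 eV².
C_V/k_B = (⟨E²⟩ − ⟨E⟩²)/(kT)² = (0.013535 − 0.0056565)/0.020164 = 0.391.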